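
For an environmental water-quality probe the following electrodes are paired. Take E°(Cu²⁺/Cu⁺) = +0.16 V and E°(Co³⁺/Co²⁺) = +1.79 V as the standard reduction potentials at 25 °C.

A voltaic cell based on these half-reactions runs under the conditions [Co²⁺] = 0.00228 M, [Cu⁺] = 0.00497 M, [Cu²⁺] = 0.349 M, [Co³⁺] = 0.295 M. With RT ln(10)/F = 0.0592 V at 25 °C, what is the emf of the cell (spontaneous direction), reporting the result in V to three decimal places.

+1.646 V

Co³⁺/Co²⁺ is the cathode (higher E°), Cu²⁺/Cu⁺ the anode: E°cell = +1.79 − (+0.16) = +1.63 V, n = 1.
Overall: Co³⁺(aq) + Cu⁺(aq) → Co²⁺(aq) + Cu²⁺(aq)
Q = [Co²⁺]·[Cu²⁺] / ([Co³⁺]·[Cu⁺]); log Q = -0.265.
E = E° − (0.0592/n) log Q = +1.63 − (0.0592/1)(-0.265) = +1.646 V.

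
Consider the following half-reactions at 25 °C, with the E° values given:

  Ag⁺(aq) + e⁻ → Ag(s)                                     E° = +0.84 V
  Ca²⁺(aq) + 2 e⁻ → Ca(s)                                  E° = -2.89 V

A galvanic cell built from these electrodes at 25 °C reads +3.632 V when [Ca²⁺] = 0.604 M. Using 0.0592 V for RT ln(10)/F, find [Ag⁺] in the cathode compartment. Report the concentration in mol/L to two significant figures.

Ag⁺/Ag is the cathode, Ca²⁺/Ca the anode: E°cell = +3.73 V, n = 2.
Overall reaction: 2 Ag⁺(aq) + Ca(s) → 2 Ag(s) + Ca²⁺(aq); Q = [Ca²⁺]^1/[Ag⁺]^2.
From E = E° − (0.0592/n) log Q: log Q = (E° − E)·n/0.0592 = (+3.73 − (+3.632))·2/0.0592 = 3.3108.
So 2·log[Ag⁺] = 1·log(0.604) − log Q = -0.2190 − (3.3108) = -3.5298; log[Ag⁺] = -3.5298 / 2 = -1.7649; [Ag⁺] = 10^(-1.7649) ≈ 0.017 M.

0.017 M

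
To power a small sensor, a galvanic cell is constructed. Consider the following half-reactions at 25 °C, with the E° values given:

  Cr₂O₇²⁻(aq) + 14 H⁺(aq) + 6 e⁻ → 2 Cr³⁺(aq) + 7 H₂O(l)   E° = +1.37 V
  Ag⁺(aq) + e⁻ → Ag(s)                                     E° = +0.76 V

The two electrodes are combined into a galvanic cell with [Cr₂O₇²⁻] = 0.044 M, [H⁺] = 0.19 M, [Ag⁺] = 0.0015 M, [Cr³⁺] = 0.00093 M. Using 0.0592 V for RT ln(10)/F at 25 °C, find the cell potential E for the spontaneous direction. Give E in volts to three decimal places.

Cr₂O₇²⁻/Cr³⁺ is the cathode (higher E°), Ag⁺/Ag the anode: E°cell = +1.37 − (+0.76) = +0.61 V, n = 6.
Overall: Cr₂O₇²⁻(aq) + 14 H⁺(aq) + 6 Ag(s) → 2 Cr³⁺(aq) + 7 H₂O(l) + 6 Ag⁺(aq)
Q = [Cr³⁺]^2·[Ag⁺]^6 / ([Cr₂O₇²⁻]·[H⁺]^14); log Q = -11.552.
E = E° − (0.0592/n) log Q = +0.61 − (0.0592/6)(-11.552) = +0.724 V.

+0.724 V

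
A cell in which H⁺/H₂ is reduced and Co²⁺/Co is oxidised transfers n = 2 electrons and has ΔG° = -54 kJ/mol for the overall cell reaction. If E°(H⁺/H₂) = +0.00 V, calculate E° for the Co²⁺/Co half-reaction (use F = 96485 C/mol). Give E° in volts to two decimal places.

-0.28 V

E°cell = −ΔG°/(nF) = −(-54×10³)/((2)(96485)) = +0.280 V.
Since H⁺/H₂ is the cathode and Co²⁺/Co the anode, E°cell = E°(H⁺/H₂) − E°(Co²⁺/Co).
So E°(Co²⁺/Co) = E°(H⁺/H₂) − E°cell = (+0.00) − (+0.280) = -0.28 V.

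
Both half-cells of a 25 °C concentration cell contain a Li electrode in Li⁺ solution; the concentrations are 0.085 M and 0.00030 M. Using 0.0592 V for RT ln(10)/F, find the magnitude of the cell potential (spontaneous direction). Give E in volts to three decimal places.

+0.145 V

For a concentration cell E°cell = 0. The 0.085 M side is the cathode (reduction is favoured where [Li⁺] is higher).
With n = 1, E = −(0.0592/1) log([Li⁺]ₐₙ/[Li⁺]꜀ₐₜ) = −(0.0592/1) log(0.0003/0.085) = −(0.0592/1)(-2.452) = +0.145 V.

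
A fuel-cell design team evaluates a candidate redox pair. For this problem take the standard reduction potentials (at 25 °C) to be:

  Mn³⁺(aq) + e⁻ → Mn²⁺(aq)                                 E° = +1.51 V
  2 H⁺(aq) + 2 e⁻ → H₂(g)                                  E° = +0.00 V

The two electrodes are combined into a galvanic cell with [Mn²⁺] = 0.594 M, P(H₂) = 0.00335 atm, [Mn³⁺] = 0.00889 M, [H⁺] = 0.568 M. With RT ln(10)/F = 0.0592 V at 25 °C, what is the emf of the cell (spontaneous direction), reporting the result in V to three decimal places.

+1.343 V

Mn³⁺/Mn²⁺ is the cathode (higher E°), H⁺/H₂ the anode: E°cell = +1.51 − (+0.00) = +1.51 V, n = 2.
Overall: 2 Mn³⁺(aq) + H₂(g) → 2 Mn²⁺(aq) + 2 H⁺(aq)
Q = [Mn²⁺]^2·[H⁺]^2 / ([Mn³⁺]^2·P(H₂)); log Q = 5.633.
E = E° − (0.0592/n) log Q = +1.51 − (0.0592/2)(5.633) = +1.343 V.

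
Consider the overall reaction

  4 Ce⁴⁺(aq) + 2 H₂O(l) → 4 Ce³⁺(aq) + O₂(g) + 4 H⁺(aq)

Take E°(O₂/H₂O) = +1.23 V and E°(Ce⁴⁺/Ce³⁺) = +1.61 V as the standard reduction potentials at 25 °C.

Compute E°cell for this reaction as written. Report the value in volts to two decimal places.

The Ce⁴⁺/Ce³⁺ couple has the higher reduction potential, so it is the cathode; O₂/H₂O is oxidised at the anode.
E°cell = E°(cathode) − E°(anode) = (+1.61) − (+1.23) = +0.38 V.

+0.38 V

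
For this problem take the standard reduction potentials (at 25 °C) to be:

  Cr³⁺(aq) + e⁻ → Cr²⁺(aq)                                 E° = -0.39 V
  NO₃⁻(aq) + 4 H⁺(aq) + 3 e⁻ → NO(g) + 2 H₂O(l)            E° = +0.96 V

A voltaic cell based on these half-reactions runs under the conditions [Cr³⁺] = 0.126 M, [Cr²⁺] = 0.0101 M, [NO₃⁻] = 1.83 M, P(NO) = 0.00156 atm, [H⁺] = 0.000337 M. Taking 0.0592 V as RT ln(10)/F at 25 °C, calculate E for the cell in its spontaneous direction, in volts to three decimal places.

NO₃⁻/NO is the cathode (higher E°), Cr³⁺/Cr²⁺ the anode: E°cell = +0.96 − (-0.39) = +1.35 V, n = 3.
Overall: NO₃⁻(aq) + 4 H⁺(aq) + 3 Cr²⁺(aq) → NO(g) + 2 H₂O(l) + 3 Cr³⁺(aq)
Q = P(NO)·[Cr³⁺]^3 / ([NO₃⁻]·[H⁺]^4·[Cr²⁺]^3); log Q = 14.108.
E = E° − (0.0592/n) log Q = +1.35 − (0.0592/3)(14.108) = +1.072 V.

+1.072 V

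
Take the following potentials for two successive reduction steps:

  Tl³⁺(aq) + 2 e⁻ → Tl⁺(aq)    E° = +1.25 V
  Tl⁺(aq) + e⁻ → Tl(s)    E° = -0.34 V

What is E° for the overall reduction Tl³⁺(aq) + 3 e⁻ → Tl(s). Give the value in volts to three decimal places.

+0.720 V

Since ΔG° = −nFE° is additive over sequential reductions, n₃E°₃ = n₁E°₁ + n₂E°₂.
E°₃ = (2×+1.25 + 1×-0.34) / 3 = (+2.160) / 3 = +0.720 V.
E° values themselves are not directly additive — weighting by electron count is essential.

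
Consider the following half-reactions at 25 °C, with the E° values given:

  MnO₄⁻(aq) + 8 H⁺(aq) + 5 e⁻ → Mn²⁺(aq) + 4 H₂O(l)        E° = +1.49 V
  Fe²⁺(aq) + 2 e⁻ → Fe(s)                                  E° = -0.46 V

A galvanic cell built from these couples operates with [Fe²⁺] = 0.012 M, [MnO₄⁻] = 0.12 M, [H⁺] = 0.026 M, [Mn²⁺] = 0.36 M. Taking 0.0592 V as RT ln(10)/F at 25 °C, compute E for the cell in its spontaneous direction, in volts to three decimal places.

MnO₄⁻/Mn²⁺ is the cathode (higher E°), Fe²⁺/Fe the anode: E°cell = +1.49 − (-0.46) = +1.95 V, n = 10.
Overall: 2 MnO₄⁻(aq) + 16 H⁺(aq) + 5 Fe(s) → 2 Mn²⁺(aq) + 8 H₂O(l) + 5 Fe²⁺(aq)
Q = [Mn²⁺]^2·[Fe²⁺]^5 / ([MnO₄⁻]^2·[H⁺]^16); log Q = 16.711.
E = E° − (0.0592/n) log Q = +1.95 − (0.0592/10)(16.711) = +1.851 V.

+1.851 V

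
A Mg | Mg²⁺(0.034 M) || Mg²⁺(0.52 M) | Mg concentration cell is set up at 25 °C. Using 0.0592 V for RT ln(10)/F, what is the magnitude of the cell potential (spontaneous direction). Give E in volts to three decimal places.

+0.035 V

For a concentration cell E°cell = 0. The 0.52 M side is the cathode (reduction is favoured where [Mg²⁺] is higher).
With n = 2, E = −(0.0592/2) log([Mg²⁺]ₐₙ/[Mg²⁺]꜀ₐₜ) = −(0.0592/2) log(0.034/0.52) = −(0.0592/2)(-1.185) = +0.035 V.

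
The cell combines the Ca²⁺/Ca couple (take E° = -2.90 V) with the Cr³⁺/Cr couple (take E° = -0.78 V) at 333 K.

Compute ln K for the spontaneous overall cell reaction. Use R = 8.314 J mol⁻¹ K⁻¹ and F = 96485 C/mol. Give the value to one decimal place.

Cathode: Cr³⁺/Cr; anode: Ca²⁺/Ca. E°cell = (-0.78) − (-2.90) = +2.12 V, with n = 6.
ΔG° = −nFE° = −RT ln K, so ln K = nFE°/(RT) = (6)(96485)(+2.12) / ((8.314)(333)) = 443.295.

443.3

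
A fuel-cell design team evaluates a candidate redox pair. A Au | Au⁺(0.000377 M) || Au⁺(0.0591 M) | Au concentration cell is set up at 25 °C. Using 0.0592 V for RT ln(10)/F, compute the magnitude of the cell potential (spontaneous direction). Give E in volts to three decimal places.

+0.130 V

For a concentration cell E°cell = 0. The 0.0591 M side is the cathode (reduction is favoured where [Au⁺] is higher).
With n = 1, E = −(0.0592/1) log([Au⁺]ₐₙ/[Au⁺]꜀ₐₜ) = −(0.0592/1) log(0.000377/0.0591) = −(0.0592/1)(-2.195) = +0.130 V.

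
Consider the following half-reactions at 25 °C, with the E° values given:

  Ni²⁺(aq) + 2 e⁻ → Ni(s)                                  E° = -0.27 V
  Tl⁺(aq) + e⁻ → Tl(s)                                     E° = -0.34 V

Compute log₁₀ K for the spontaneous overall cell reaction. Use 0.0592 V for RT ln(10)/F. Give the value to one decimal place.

2.4

Cathode: Ni²⁺/Ni; anode: Tl⁺/Tl. E°cell = +0.07 V, n = 2.
log K = nE°cell / 0.0592 = (2)(+0.07) / 0.0592 = 2.4.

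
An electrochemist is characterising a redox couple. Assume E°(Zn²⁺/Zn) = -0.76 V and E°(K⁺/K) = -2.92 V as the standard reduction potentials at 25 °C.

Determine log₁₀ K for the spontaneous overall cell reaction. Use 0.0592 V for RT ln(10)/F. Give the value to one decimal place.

Cathode: Zn²⁺/Zn; anode: K⁺/K. E°cell = +2.16 V, n = 2.
log K = nE°cell / 0.0592 = (2)(+2.16) / 0.0592 = 73.0.

73.0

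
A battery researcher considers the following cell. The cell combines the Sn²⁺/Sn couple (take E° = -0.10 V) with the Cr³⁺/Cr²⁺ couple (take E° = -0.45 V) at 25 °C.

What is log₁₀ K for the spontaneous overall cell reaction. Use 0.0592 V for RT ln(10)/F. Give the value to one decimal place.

11.8

Cathode: Sn²⁺/Sn; anode: Cr³⁺/Cr²⁺. E°cell = +0.35 V, n = 2.
log K = nE°cell / 0.0592 = (2)(+0.35) / 0.0592 = 11.8.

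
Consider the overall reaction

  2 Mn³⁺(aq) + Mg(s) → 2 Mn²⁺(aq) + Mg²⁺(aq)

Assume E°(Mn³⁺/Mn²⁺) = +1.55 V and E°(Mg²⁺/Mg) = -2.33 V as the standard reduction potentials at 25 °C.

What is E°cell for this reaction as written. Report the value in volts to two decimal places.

+3.88 V

The Mn³⁺/Mn²⁺ couple has the higher reduction potential, so it is the cathode; Mg²⁺/Mg is oxidised at the anode.
E°cell = E°(cathode) − E°(anode) = (+1.55) − (-2.33) = +3.88 V.
Since E°cell > 0, the reaction is spontaneous under standard conditions.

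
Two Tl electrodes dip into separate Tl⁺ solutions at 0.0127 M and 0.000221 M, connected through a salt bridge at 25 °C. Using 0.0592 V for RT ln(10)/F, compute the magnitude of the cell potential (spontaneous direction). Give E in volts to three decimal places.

+0.104 V

For a concentration cell E°cell = 0. The 0.0127 M side is the cathode (reduction is favoured where [Tl⁺] is higher).
With n = 1, E = −(0.0592/1) log([Tl⁺]ₐₙ/[Tl⁺]꜀ₐₜ) = −(0.0592/1) log(0.000221/0.0127) = −(0.0592/1)(-1.759) = +0.104 V.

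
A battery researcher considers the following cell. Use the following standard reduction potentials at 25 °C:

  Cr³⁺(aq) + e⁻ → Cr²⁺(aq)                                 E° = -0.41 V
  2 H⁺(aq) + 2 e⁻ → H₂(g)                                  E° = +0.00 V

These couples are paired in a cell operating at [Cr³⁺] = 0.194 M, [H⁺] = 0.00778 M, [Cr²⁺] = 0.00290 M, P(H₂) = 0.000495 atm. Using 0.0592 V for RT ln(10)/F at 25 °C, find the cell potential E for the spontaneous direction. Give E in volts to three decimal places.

+0.275 V

H⁺/H₂ is the cathode (higher E°), Cr³⁺/Cr²⁺ the anode: E°cell = +0.00 − (-0.41) = +0.41 V, n = 2.
Overall: 2 H⁺(aq) + 2 Cr²⁺(aq) → H₂(g) + 2 Cr³⁺(aq)
Q = P(H₂)·[Cr³⁺]^2 / ([H⁺]^2·[Cr²⁺]^2); log Q = 4.563.
E = E° − (0.0592/n) log Q = +0.41 − (0.0592/2)(4.563) = +0.275 V.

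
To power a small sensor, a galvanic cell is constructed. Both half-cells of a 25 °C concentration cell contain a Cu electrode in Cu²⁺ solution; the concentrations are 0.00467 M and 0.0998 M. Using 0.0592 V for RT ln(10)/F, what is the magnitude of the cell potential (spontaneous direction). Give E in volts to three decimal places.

+0.039 V

For a concentration cell E°cell = 0. The 0.0998 M side is the cathode (reduction is favoured where [Cu²⁺] is higher).
With n = 2, E = −(0.0592/2) log([Cu²⁺]ₐₙ/[Cu²⁺]꜀ₐₜ) = −(0.0592/2) log(0.00467/0.0998) = −(0.0592/2)(-1.330) = +0.039 V.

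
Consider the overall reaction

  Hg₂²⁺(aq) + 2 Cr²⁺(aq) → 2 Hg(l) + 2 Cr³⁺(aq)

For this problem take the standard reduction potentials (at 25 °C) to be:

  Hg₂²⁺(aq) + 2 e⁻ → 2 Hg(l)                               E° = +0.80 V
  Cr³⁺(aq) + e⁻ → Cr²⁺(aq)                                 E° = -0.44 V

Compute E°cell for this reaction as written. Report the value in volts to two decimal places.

+1.24 V

The Hg₂²⁺/Hg couple has the higher reduction potential, so it is the cathode; Cr³⁺/Cr²⁺ is oxidised at the anode.
E°cell = E°(cathode) − E°(anode) = (+0.80) − (-0.44) = +1.24 V.
Since E°cell > 0, the reaction is spontaneous under standard conditions.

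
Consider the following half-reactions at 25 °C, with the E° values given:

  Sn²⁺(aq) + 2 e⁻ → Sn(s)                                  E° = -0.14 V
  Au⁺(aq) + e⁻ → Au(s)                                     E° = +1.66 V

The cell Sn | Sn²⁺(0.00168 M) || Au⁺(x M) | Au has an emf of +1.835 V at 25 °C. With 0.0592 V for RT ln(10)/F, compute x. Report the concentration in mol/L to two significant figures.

Au⁺/Au is the cathode, Sn²⁺/Sn the anode: E°cell = +1.80 V, n = 2.
Overall reaction: 2 Au⁺(aq) + Sn(s) → 2 Au(s) + Sn²⁺(aq); Q = [Sn²⁺]^1/[Au⁺]^2.
From E = E° − (0.0592/n) log Q: log Q = (E° − E)·n/0.0592 = (+1.80 − (+1.835))·2/0.0592 = -1.1824.
So 2·log[Au⁺] = 1·log(0.00168) − log Q = -2.7747 − (-1.1824) = -1.5923; log[Au⁺] = -1.5923 / 2 = -0.7962; [Au⁺] = 10^(-0.7962) ≈ 0.16 M.

0.16 M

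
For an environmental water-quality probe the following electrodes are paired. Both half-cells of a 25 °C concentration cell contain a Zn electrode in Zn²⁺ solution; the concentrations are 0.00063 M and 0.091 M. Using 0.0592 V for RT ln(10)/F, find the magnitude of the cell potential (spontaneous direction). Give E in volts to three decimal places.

For a concentration cell E°cell = 0. The 0.091 M side is the cathode (reduction is favoured where [Zn²⁺] is higher).
With n = 2, E = −(0.0592/2) log([Zn²⁺]ₐₙ/[Zn²⁺]꜀ₐₜ) = −(0.0592/2) log(0.00063/0.091) = −(0.0592/2)(-2.160) = +0.064 V.

+0.064 V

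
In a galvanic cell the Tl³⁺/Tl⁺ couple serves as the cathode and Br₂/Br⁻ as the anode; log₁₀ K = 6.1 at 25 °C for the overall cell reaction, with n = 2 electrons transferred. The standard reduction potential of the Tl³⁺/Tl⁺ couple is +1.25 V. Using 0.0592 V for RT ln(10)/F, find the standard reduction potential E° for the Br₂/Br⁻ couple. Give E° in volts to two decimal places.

+1.07 V

E°cell = (0.0592/n)·log K = (0.0592/2)(6.1) = +0.181 V.
Since Tl³⁺/Tl⁺ is the cathode and Br₂/Br⁻ the anode, E°cell = E°(Tl³⁺/Tl⁺) − E°(Br₂/Br⁻).
So E°(Br₂/Br⁻) = E°(Tl³⁺/Tl⁺) − E°cell = (+1.25) − (+0.181) = +1.07 V.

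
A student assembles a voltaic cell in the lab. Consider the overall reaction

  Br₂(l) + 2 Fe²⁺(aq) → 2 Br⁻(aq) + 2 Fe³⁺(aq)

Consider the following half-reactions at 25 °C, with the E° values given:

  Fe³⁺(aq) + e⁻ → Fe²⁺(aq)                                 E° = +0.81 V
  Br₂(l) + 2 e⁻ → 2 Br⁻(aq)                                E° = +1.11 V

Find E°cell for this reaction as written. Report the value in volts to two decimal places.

The Br₂/Br⁻ couple has the higher reduction potential, so it is the cathode; Fe³⁺/Fe²⁺ is oxidised at the anode.
E°cell = E°(cathode) − E°(anode) = (+1.11) − (+0.81) = +0.30 V.

+0.30 V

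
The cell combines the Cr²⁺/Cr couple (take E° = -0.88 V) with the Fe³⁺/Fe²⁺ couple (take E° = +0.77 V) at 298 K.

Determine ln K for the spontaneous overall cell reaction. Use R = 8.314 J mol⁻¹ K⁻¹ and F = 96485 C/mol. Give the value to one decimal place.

128.5

Cathode: Fe³⁺/Fe²⁺; anode: Cr²⁺/Cr. E°cell = (+0.77) − (-0.88) = +1.65 V, with n = 2.
ΔG° = −nFE° = −RT ln K, so ln K = nFE°/(RT) = (2)(96485)(+1.65) / ((8.314)(298)) = 128.513.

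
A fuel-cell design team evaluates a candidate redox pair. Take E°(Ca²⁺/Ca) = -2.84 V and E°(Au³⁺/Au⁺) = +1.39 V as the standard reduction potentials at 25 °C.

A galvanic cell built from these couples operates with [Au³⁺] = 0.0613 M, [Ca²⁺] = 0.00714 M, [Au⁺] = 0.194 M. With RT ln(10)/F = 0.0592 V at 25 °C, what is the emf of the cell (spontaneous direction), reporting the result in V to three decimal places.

Au³⁺/Au⁺ is the cathode (higher E°), Ca²⁺/Ca the anode: E°cell = +1.39 − (-2.84) = +4.23 V, n = 2.
Overall: Au³⁺(aq) + Ca(s) → Au⁺(aq) + Ca²⁺(aq)
Q = [Au⁺]·[Ca²⁺] / ([Au³⁺]); log Q = -1.646.
E = E° − (0.0592/n) log Q = +4.23 − (0.0592/2)(-1.646) = +4.279 V.

+4.279 V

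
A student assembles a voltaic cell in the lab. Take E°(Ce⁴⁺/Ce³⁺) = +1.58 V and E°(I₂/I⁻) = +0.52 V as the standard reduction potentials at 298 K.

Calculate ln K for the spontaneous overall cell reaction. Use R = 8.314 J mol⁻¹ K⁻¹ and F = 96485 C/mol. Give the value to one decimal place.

82.6

Cathode: Ce⁴⁺/Ce³⁺; anode: I₂/I⁻. E°cell = (+1.58) − (+0.52) = +1.06 V, with n = 2.
ΔG° = −nFE° = −RT ln K, so ln K = nFE°/(RT) = (2)(96485)(+1.06) / ((8.314)(298)) = 82.560.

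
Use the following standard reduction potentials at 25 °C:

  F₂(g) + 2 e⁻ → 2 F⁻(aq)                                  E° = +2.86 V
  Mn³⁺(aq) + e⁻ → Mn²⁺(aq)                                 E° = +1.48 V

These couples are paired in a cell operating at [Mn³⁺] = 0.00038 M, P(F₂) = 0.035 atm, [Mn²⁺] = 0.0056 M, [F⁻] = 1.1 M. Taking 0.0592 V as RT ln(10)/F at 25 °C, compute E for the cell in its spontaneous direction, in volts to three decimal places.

F₂/F⁻ is the cathode (higher E°), Mn³⁺/Mn²⁺ the anode: E°cell = +2.86 − (+1.48) = +1.38 V, n = 2.
Overall: F₂(g) + 2 Mn²⁺(aq) → 2 F⁻(aq) + 2 Mn³⁺(aq)
Q = [F⁻]^2·[Mn³⁺]^2 / (P(F₂)·[Mn²⁺]^2); log Q = -0.798.
E = E° − (0.0592/n) log Q = +1.38 − (0.0592/2)(-0.798) = +1.404 V.

+1.404 V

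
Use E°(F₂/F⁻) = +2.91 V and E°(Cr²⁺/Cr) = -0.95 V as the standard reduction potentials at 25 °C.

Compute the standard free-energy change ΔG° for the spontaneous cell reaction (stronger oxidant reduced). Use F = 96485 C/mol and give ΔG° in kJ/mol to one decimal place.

-744.9 kJ/mol

F₂/F⁻ (E° = +2.91 V) is the cathode; Cr²⁺/Cr (E° = -0.95 V) is the anode, so E°cell = +3.86 V.
Balancing electrons gives n = 2 (lcm of 2 and 2).
ΔG° = −nFE° = −(2)(96485)(+3.86) = -744,864 J = -744.9 kJ/mol.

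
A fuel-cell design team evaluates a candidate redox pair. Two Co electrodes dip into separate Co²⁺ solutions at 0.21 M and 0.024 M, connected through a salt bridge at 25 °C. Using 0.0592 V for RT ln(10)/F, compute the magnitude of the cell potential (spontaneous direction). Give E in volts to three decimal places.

For a concentration cell E°cell = 0. The 0.21 M side is the cathode (reduction is favoured where [Co²⁺] is higher).
With n = 2, E = −(0.0592/2) log([Co²⁺]ₐₙ/[Co²⁺]꜀ₐₜ) = −(0.0592/2) log(0.024/0.21) = −(0.0592/2)(-0.942) = +0.028 V.

+0.028 V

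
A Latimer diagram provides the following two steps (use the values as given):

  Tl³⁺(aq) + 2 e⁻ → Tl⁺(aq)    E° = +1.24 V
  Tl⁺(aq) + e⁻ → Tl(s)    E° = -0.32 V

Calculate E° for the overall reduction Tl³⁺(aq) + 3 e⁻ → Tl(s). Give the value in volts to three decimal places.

+0.720 V

Since ΔG° = −nFE° is additive over sequential reductions, n₃E°₃ = n₁E°₁ + n₂E°₂.
E°₃ = (2×+1.24 + 1×-0.32) / 3 = (+2.160) / 3 = +0.720 V.
E° values themselves are not directly additive — weighting by electron count is essential.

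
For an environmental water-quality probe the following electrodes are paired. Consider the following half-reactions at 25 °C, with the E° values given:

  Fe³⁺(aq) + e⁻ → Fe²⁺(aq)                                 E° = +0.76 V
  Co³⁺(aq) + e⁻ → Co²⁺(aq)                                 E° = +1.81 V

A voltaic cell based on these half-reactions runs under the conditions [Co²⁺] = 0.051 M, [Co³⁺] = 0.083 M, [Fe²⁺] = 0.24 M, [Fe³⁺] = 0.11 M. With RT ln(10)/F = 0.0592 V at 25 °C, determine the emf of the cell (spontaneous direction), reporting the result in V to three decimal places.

+1.083 V

Co³⁺/Co²⁺ is the cathode (higher E°), Fe³⁺/Fe²⁺ the anode: E°cell = +1.81 − (+0.76) = +1.05 V, n = 1.
Overall: Co³⁺(aq) + Fe²⁺(aq) → Co²⁺(aq) + Fe³⁺(aq)
Q = [Co²⁺]·[Fe³⁺] / ([Co³⁺]·[Fe²⁺]); log Q = -0.550.
E = E° − (0.0592/n) log Q = +1.05 − (0.0592/1)(-0.550) = +1.083 V.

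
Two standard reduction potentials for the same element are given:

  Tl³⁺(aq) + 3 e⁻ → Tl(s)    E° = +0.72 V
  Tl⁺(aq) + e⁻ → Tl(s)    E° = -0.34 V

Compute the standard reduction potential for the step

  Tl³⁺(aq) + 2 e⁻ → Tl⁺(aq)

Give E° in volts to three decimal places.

Sequential free energies add, so n₃E°₃ = n₁E°₁ + n₂E°₂.
With n₃ = 3, and the known step contributing 1×(-0.34) V, the unknown satisfies 2·E° = 3×(+0.72) − 1×(-0.34) = +2.500.
E° = +2.500 / 2 = +1.250 V.

+1.250 V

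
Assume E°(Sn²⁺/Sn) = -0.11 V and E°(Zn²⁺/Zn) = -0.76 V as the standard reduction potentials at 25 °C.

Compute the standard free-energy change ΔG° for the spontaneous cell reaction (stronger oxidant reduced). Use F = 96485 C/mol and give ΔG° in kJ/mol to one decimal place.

Sn²⁺/Sn (E° = -0.11 V) is the cathode; Zn²⁺/Zn (E° = -0.76 V) is the anode, so E°cell = +0.65 V.
Balancing electrons gives n = 2 (lcm of 2 and 2).
ΔG° = −nFE° = −(2)(96485)(+0.65) = -125,430 J = -125.4 kJ/mol.

-125.4 kJ/mol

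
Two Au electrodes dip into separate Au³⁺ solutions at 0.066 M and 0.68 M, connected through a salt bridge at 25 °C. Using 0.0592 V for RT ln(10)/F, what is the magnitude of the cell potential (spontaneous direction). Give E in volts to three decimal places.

+0.020 V

For a concentration cell E°cell = 0. The 0.68 M side is the cathode (reduction is favoured where [Au³⁺] is higher).
With n = 3, E = −(0.0592/3) log([Au³⁺]ₐₙ/[Au³⁺]꜀ₐₜ) = −(0.0592/3) log(0.066/0.68) = −(0.0592/3)(-1.013) = +0.020 V.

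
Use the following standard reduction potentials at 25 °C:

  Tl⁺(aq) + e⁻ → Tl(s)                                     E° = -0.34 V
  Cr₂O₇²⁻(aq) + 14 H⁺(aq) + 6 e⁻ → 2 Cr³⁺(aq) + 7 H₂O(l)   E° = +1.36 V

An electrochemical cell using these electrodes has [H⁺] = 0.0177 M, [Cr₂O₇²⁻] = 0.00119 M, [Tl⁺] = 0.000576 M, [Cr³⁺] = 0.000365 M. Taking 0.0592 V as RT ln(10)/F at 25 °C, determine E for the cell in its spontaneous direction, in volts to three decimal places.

+1.689 V

Cr₂O₇²⁻/Cr³⁺ is the cathode (higher E°), Tl⁺/Tl the anode: E°cell = +1.36 − (-0.34) = +1.70 V, n = 6.
Overall: Cr₂O₇²⁻(aq) + 14 H⁺(aq) + 6 Tl(s) → 2 Cr³⁺(aq) + 7 H₂O(l) + 6 Tl⁺(aq)
Q = [Cr³⁺]^2·[Tl⁺]^6 / ([Cr₂O₇²⁻]·[H⁺]^14); log Q = 1.140.
E = E° − (0.0592/n) log Q = +1.70 − (0.0592/6)(1.140) = +1.689 V.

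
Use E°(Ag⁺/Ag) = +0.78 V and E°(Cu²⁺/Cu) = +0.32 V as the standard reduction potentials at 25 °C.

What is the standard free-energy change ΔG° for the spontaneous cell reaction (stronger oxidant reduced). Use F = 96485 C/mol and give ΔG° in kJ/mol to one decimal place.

Ag⁺/Ag (E° = +0.78 V) is the cathode; Cu²⁺/Cu (E° = +0.32 V) is the anode, so E°cell = +0.46 V.
Balancing electrons gives n = 2 (lcm of 1 and 2).
ΔG° = −nFE° = −(2)(96485)(+0.46) = -88,766 J = -88.8 kJ/mol.

-88.8 kJ/mol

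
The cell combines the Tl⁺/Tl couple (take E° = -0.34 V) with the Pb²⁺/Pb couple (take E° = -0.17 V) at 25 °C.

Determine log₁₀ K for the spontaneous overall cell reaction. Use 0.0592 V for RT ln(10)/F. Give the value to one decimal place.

Cathode: Pb²⁺/Pb; anode: Tl⁺/Tl. E°cell = +0.17 V, n = 2.
log K = nE°cell / 0.0592 = (2)(+0.17) / 0.0592 = 5.7.

5.7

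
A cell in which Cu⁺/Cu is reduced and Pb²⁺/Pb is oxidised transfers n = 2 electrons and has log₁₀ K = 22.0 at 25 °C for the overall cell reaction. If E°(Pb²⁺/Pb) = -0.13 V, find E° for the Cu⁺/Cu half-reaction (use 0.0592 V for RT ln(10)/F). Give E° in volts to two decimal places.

E°cell = (0.0592/n)·log K = (0.0592/2)(22.0) = +0.651 V.
Since Cu⁺/Cu is the cathode and Pb²⁺/Pb the anode, E°cell = E°(Cu⁺/Cu) − E°(Pb²⁺/Pb).
So E°(Cu⁺/Cu) = E°cell + E°(Pb²⁺/Pb) = +0.651 + (-0.13) = +0.52 V.

+0.52 V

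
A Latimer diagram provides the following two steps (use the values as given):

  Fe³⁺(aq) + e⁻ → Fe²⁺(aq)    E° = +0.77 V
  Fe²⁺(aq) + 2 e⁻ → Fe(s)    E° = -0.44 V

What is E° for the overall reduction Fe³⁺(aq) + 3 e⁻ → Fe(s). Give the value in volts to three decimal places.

-0.037 V

Adding the free-energy changes (−nFE°) of the two steps gives −n₃FE°₃ = −n₁FE°₁ − n₂FE°₂.
E°₃ = (1×+0.77 + 2×-0.44) / 3 = (-0.110) / 3 = -0.037 V.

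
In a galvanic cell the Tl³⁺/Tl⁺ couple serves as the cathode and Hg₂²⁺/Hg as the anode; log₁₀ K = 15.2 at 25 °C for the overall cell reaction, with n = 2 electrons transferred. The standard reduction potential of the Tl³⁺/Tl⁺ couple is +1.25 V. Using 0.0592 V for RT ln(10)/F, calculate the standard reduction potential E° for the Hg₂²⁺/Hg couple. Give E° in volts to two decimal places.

+0.80 V

E°cell = (0.0592/n)·log K = (0.0592/2)(15.2) = +0.450 V.
Since Tl³⁺/Tl⁺ is the cathode and Hg₂²⁺/Hg the anode, E°cell = E°(Tl³⁺/Tl⁺) − E°(Hg₂²⁺/Hg).
So E°(Hg₂²⁺/Hg) = E°(Tl³⁺/Tl⁺) − E°cell = (+1.25) − (+0.450) = +0.80 V.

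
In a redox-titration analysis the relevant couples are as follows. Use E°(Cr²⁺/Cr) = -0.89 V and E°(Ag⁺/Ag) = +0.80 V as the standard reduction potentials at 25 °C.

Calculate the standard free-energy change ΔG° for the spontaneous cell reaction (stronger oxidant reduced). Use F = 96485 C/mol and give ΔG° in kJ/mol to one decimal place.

-326.1 kJ/mol

Ag⁺/Ag (E° = +0.80 V) is the cathode; Cr²⁺/Cr (E° = -0.89 V) is the anode, so E°cell = +1.69 V.
Balancing electrons gives n = 2 (lcm of 1 and 2).
ΔG° = −nFE° = −(2)(96485)(+1.69) = -326,119 J = -326.1 kJ/mol.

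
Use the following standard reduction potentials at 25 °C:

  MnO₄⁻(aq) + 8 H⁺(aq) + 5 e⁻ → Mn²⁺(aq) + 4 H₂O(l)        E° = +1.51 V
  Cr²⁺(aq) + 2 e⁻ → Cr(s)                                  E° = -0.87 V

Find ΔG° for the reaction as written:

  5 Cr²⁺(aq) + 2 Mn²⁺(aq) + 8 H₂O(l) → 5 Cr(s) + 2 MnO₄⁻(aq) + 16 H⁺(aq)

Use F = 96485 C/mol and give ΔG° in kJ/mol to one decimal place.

+2296.3 kJ/mol

As written, Cr²⁺/Cr is reduced (cathode) and MnO₄⁻/Mn²⁺ is oxidised (anode), so E°cell = (-0.87) − (+1.51) = -2.38 V.
Balancing electrons gives n = 10.
ΔG° = −nFE° = −(10)(96485)(-2.38) = 2,296,343 J = +2296.3 kJ/mol.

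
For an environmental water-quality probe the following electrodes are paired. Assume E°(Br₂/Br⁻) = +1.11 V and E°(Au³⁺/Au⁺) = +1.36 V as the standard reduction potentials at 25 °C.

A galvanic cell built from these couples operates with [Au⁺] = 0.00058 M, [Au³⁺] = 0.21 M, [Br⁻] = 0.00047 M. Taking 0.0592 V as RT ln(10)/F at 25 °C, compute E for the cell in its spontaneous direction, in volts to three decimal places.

Au³⁺/Au⁺ is the cathode (higher E°), Br₂/Br⁻ the anode: E°cell = +1.36 − (+1.11) = +0.25 V, n = 2.
Overall: Au³⁺(aq) + 2 Br⁻(aq) → Au⁺(aq) + Br₂(l)
Q = [Au⁺] / ([Au³⁺]·[Br⁻]^2); log Q = 4.097.
E = E° − (0.0592/n) log Q = +0.25 − (0.0592/2)(4.097) = +0.129 V.

+0.129 V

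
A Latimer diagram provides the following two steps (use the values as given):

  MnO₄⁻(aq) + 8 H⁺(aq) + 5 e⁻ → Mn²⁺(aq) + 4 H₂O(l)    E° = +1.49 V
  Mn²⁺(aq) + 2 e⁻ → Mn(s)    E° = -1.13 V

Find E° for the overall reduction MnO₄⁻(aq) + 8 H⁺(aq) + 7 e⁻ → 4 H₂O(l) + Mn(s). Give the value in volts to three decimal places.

+0.741 V

Standard free energies of sequential steps add: ΔG°₃ = ΔG°₁ + ΔG°₂, so n₃E°₃ = n₁E°₁ + n₂E°₂.
E°₃ = (5×+1.49 + 2×-1.13) / 7 = (+5.190) / 7 = +0.741 V.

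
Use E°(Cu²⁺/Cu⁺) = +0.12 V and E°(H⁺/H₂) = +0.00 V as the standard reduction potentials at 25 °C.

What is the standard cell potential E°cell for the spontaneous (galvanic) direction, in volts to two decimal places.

The Cu²⁺/Cu⁺ couple has the higher reduction potential, so it is the cathode; H⁺/H₂ is oxidised at the anode.
E°cell = E°(cathode) − E°(anode) = (+0.12) − (+0.00) = +0.12 V.
Since E°cell > 0, the reaction is spontaneous under standard conditions.

+0.12 V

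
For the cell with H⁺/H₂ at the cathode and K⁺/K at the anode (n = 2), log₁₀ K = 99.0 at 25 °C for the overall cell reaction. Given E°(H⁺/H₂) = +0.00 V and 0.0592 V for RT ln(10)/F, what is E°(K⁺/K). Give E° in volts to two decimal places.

-2.93 V

E°cell = (0.0592/n)·log K = (0.0592/2)(99.0) = +2.930 V.
Since H⁺/H₂ is the cathode and K⁺/K the anode, E°cell = E°(H⁺/H₂) − E°(K⁺/K).
So E°(K⁺/K) = E°(H⁺/H₂) − E°cell = (+0.00) − (+2.930) = -2.93 V.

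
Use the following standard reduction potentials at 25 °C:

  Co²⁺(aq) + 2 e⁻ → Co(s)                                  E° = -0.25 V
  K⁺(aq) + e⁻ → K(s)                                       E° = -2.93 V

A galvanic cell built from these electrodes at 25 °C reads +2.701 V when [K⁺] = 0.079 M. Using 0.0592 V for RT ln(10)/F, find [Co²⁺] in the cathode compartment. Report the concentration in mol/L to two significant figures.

0.032 M

Co²⁺/Co is the cathode, K⁺/K the anode: E°cell = +2.68 V, n = 2.
Overall reaction: Co²⁺(aq) + 2 K(s) → Co(s) + 2 K⁺(aq); Q = [K⁺]^2/[Co²⁺]^1.
From E = E° − (0.0592/n) log Q: log Q = (E° − E)·n/0.0592 = (+2.68 − (+2.701))·2/0.0592 = -0.7095.
So 1·log[Co²⁺] = 2·log(0.079) − log Q = -2.2047 − (-0.7095) = -1.4952; [Co²⁺] = 10^(-1.4952) ≈ 0.032 M.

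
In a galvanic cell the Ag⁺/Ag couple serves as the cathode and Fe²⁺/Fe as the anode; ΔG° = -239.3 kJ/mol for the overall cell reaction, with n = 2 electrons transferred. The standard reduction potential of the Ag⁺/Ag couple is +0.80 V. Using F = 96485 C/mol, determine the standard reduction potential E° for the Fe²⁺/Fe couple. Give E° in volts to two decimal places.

-0.44 V

E°cell = −ΔG°/(nF) = −(-239.3×10³)/((2)(96485)) = +1.240 V.
Since Ag⁺/Ag is the cathode and Fe²⁺/Fe the anode, E°cell = E°(Ag⁺/Ag) − E°(Fe²⁺/Fe).
So E°(Fe²⁺/Fe) = E°(Ag⁺/Ag) − E°cell = (+0.80) − (+1.240) = -0.44 V.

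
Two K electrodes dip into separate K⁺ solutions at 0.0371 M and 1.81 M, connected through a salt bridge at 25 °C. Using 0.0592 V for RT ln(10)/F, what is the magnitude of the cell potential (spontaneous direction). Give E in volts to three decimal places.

For a concentration cell E°cell = 0. The 1.81 M side is the cathode (reduction is favoured where [K⁺] is higher).
With n = 1, E = −(0.0592/1) log([K⁺]ₐₙ/[K⁺]꜀ₐₜ) = −(0.0592/1) log(0.0371/1.81) = −(0.0592/1)(-1.688) = +0.100 V.

+0.100 V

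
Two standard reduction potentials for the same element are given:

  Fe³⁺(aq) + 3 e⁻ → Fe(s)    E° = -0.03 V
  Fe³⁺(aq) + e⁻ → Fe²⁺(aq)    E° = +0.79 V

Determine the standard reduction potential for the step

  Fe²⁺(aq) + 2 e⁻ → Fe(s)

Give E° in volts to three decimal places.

-0.440 V

Sequential free energies add, so n₃E°₃ = n₁E°₁ + n₂E°₂.
With n₃ = 3, and the known step contributing 1×(+0.79) V, the unknown satisfies 2·E° = 3×(-0.03) − 1×(+0.79) = -0.880.
E° = -0.880 / 2 = -0.440 V.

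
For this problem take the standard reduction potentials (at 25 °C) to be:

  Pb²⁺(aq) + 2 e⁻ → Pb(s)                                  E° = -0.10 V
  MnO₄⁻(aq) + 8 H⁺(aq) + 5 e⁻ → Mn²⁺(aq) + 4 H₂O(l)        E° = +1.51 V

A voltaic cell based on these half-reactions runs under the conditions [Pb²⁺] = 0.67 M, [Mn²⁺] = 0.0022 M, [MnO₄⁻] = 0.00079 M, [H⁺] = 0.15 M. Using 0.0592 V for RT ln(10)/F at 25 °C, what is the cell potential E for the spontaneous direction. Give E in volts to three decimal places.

MnO₄⁻/Mn²⁺ is the cathode (higher E°), Pb²⁺/Pb the anode: E°cell = +1.51 − (-0.10) = +1.61 V, n = 10.
Overall: 2 MnO₄⁻(aq) + 16 H⁺(aq) + 5 Pb(s) → 2 Mn²⁺(aq) + 8 H₂O(l) + 5 Pb²⁺(aq)
Q = [Mn²⁺]^2·[Pb²⁺]^5 / ([MnO₄⁻]^2·[H⁺]^16); log Q = 13.203.
E = E° − (0.0592/n) log Q = +1.61 − (0.0592/10)(13.203) = +1.532 V.

+1.532 V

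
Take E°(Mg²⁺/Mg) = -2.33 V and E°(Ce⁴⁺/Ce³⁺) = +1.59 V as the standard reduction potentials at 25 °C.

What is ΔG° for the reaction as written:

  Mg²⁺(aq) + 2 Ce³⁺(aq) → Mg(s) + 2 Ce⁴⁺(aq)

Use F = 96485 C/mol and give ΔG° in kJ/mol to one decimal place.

+756.4 kJ/mol

As written, Mg²⁺/Mg is reduced (cathode) and Ce⁴⁺/Ce³⁺ is oxidised (anode), so E°cell = (-2.33) − (+1.59) = -3.92 V.
Balancing electrons gives n = 2.
ΔG° = −nFE° = −(2)(96485)(-3.92) = 756,442 J = +756.4 kJ/mol.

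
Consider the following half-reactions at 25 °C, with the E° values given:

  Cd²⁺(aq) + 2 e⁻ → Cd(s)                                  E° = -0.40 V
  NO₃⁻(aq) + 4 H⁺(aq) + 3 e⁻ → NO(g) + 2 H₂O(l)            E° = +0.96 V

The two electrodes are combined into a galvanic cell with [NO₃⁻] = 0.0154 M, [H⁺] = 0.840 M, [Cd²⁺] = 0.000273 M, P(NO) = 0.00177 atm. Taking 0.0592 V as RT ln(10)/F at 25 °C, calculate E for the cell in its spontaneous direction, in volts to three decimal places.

+1.478 V

NO₃⁻/NO is the cathode (higher E°), Cd²⁺/Cd the anode: E°cell = +0.96 − (-0.40) = +1.36 V, n = 6.
Overall: 2 NO₃⁻(aq) + 8 H⁺(aq) + 3 Cd(s) → 2 NO(g) + 4 H₂O(l) + 3 Cd²⁺(aq)
Q = P(NO)^2·[Cd²⁺]^3 / ([NO₃⁻]^2·[H⁺]^8); log Q = -11.965.
E = E° − (0.0592/n) log Q = +1.36 − (0.0592/6)(-11.965) = +1.478 V.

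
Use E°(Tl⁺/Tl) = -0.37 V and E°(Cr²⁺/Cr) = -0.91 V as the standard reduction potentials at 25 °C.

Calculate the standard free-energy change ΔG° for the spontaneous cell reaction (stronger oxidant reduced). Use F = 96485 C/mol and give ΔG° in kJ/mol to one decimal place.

-104.2 kJ/mol

Tl⁺/Tl (E° = -0.37 V) is the cathode; Cr²⁺/Cr (E° = -0.91 V) is the anode, so E°cell = +0.54 V.
Balancing electrons gives n = 2 (lcm of 1 and 2).
ΔG° = −nFE° = −(2)(96485)(+0.54) = -104,204 J = -104.2 kJ/mol.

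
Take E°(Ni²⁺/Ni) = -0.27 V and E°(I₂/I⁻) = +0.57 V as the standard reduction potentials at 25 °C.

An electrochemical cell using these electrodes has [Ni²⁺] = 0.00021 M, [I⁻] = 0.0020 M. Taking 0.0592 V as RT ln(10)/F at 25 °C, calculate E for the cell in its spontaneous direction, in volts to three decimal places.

+1.109 V

I₂/I⁻ is the cathode (higher E°), Ni²⁺/Ni the anode: E°cell = +0.57 − (-0.27) = +0.84 V, n = 2.
Overall: I₂(s) + Ni(s) → 2 I⁻(aq) + Ni²⁺(aq)
Q = [I⁻]^2·[Ni²⁺]; log Q = -9.076.
E = E° − (0.0592/n) log Q = +0.84 − (0.0592/2)(-9.076) = +1.109 V.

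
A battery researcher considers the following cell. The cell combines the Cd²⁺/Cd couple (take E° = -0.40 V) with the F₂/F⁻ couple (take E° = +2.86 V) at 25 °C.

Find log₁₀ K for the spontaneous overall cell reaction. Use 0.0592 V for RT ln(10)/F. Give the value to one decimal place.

110.1

Cathode: F₂/F⁻; anode: Cd²⁺/Cd. E°cell = +3.26 V, n = 2.
log K = nE°cell / 0.0592 = (2)(+3.26) / 0.0592 = 110.1.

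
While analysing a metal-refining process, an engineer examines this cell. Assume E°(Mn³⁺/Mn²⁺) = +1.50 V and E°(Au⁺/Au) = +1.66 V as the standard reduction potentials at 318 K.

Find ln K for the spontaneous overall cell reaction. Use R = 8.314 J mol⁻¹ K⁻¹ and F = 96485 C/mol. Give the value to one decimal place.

5.8

Cathode: Au⁺/Au; anode: Mn³⁺/Mn²⁺. E°cell = (+1.66) − (+1.50) = +0.16 V, with n = 1.
ΔG° = −nFE° = −RT ln K, so ln K = nFE°/(RT) = (1)(96485)(+0.16) / ((8.314)(318)) = 5.839.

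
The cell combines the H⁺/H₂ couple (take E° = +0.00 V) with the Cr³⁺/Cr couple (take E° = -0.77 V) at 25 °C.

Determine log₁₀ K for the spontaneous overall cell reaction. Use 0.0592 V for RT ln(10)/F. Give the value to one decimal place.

Cathode: H⁺/H₂; anode: Cr³⁺/Cr. E°cell = +0.77 V, n = 6.
log K = nE°cell / 0.0592 = (6)(+0.77) / 0.0592 = 78.0.

78.0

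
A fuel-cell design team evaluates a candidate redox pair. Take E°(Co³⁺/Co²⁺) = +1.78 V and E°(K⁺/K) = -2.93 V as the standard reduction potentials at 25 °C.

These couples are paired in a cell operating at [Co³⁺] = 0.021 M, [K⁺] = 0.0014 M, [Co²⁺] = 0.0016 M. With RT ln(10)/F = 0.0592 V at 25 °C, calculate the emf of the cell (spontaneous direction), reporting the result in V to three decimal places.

Co³⁺/Co²⁺ is the cathode (higher E°), K⁺/K the anode: E°cell = +1.78 − (-2.93) = +4.71 V, n = 1.
Overall: Co³⁺(aq) + K(s) → Co²⁺(aq) + K⁺(aq)
Q = [Co²⁺]·[K⁺] / ([Co³⁺]); log Q = -3.972.
E = E° − (0.0592/n) log Q = +4.71 − (0.0592/1)(-3.972) = +4.945 V.

+4.945 V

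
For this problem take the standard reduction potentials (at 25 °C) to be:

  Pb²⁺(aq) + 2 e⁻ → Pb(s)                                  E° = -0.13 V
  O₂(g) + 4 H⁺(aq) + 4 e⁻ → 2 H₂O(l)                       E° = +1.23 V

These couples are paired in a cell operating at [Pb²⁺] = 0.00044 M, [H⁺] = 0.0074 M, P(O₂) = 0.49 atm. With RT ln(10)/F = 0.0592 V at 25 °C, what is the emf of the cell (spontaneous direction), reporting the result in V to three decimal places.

+1.329 V

O₂/H₂O is the cathode (higher E°), Pb²⁺/Pb the anode: E°cell = +1.23 − (-0.13) = +1.36 V, n = 4.
Overall: O₂(g) + 4 H⁺(aq) + 2 Pb(s) → 2 H₂O(l) + 2 Pb²⁺(aq)
Q = [Pb²⁺]^2 / (P(O₂)·[H⁺]^4); log Q = 2.120.
E = E° − (0.0592/n) log Q = +1.36 − (0.0592/4)(2.120) = +1.329 V.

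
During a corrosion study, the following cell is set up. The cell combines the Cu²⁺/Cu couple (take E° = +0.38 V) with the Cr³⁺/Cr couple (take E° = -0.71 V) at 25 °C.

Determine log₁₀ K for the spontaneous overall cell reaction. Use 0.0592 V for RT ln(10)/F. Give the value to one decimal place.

110.5

Cathode: Cu²⁺/Cu; anode: Cr³⁺/Cr. E°cell = +1.09 V, n = 6.
log K = nE°cell / 0.0592 = (6)(+1.09) / 0.0592 = 110.5.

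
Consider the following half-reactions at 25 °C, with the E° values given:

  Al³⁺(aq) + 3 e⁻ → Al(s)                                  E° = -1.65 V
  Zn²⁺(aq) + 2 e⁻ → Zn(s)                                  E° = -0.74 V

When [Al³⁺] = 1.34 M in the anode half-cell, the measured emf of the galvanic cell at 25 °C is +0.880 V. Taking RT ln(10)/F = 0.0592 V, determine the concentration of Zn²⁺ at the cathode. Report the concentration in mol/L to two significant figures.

0.12 M

Zn²⁺/Zn is the cathode, Al³⁺/Al the anode: E°cell = +0.91 V, n = 6.
Overall reaction: 3 Zn²⁺(aq) + 2 Al(s) → 3 Zn(s) + 2 Al³⁺(aq); Q = [Al³⁺]^2/[Zn²⁺]^3.
From E = E° − (0.0592/n) log Q: log Q = (E° − E)·n/0.0592 = (+0.91 − (+0.880))·6/0.0592 = 3.0405.
So 3·log[Zn²⁺] = 2·log(1.34) − log Q = 0.2542 − (3.0405) = -2.7863; log[Zn²⁺] = -2.7863 / 3 = -0.9288; [Zn²⁺] = 10^(-0.9288) ≈ 0.12 M.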